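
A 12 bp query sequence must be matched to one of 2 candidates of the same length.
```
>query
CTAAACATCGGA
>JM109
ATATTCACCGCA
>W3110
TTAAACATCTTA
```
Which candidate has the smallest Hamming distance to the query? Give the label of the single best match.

W3110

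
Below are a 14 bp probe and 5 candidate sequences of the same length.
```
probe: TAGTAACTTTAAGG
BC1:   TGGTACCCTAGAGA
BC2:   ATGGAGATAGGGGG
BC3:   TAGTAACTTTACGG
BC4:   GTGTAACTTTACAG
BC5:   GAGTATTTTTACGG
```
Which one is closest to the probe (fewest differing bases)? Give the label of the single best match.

BC3

Hamming distances to probe — BC1: 6; BC2: 9; BC3: 1; BC4: 4; BC5: 4.
Smallest is BC3 with 1 mismatch.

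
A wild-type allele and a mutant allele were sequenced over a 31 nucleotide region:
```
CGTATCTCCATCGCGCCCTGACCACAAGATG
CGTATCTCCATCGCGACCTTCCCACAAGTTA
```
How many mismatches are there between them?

5

The sequences differ at sites 16, 20, 21, 29, 31 (1-based) — 5 in total.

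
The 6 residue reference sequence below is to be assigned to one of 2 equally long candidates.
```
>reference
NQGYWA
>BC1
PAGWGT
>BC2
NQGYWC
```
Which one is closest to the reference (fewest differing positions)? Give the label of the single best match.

BC1 differs at 5 positions; BC2 differs at 1 position. The closest is BC2.

BC2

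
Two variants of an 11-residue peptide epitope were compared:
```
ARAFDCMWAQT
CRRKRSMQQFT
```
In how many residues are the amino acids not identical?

The sequences differ at residues 1, 3, 4, 5, 6, 8, 9, 10 (1-based) — 8 in total.

8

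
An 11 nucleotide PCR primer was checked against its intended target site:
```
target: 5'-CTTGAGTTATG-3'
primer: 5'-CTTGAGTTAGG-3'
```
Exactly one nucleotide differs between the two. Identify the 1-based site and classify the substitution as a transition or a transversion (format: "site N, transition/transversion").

The sequences differ only at site 10: T→G (pyrimidine→purine), a transversion.

site 10, transversion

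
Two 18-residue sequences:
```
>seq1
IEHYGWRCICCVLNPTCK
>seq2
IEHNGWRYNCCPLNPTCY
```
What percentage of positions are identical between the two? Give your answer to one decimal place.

72.2%

Mismatches at positions 4, 8, 9, 12, 18 (1-based): 5 of 18.
Identical positions: 13/18 = 72.22% → 72.2%.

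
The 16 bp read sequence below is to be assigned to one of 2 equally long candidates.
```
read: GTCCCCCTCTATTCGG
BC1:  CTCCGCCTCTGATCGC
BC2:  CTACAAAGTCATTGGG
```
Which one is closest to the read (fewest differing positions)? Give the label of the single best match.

Hamming distances to read — BC1: 5; BC2: 9.
Smallest is BC1 with 5 mismatches.

BC1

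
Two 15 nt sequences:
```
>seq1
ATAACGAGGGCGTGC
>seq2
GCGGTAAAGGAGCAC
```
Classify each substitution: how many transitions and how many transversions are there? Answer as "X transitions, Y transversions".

9 transitions, 1 transversion

Mismatches (1-based):
base 1: A→G (purine→purine, transition)
base 2: T→C (pyrimidine→pyrimidine, transition)
base 3: A→G (purine→purine, transition)
base 4: A→G (purine→purine, transition)
base 5: C→T (pyrimidine→pyrimidine, transition)
base 6: G→A (purine→purine, transition)
base 8: G→A (purine→purine, transition)
base 11: C→A (pyrimidine→purine, transversion)
base 13: T→C (pyrimidine→pyrimidine, transition)
base 14: G→A (purine→purine, transition)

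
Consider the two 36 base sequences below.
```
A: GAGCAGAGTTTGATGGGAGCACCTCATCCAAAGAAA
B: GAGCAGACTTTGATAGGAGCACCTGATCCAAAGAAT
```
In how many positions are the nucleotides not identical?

4

Comparing position by position, 4 positions differ: 8 (G/C), 15 (G/A), 25 (C/G), 36 (A/T).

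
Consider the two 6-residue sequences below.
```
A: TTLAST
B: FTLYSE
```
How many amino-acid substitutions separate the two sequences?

Mismatches (1-based): position 1: T→F; position 4: A→Y; position 6: T→E.

3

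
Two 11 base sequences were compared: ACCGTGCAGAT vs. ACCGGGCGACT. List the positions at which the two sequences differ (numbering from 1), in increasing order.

5, 8, 9, 10

Scanning 1-based: 5: T/G; 8: A/G; 9: G/A; 10: A/C.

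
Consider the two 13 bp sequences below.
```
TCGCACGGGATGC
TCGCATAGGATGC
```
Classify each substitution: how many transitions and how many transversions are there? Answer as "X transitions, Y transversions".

2 transitions, 0 transversions

Mismatches (1-based):
position 6: C→T (pyrimidine→pyrimidine, transition)
position 7: G→A (purine→purine, transition)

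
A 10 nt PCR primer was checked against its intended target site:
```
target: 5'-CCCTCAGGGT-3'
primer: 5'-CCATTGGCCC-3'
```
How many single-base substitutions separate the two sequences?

The sequences differ at bases 3, 5, 6, 8, 9, 10 (1-based) — 6 in total.

6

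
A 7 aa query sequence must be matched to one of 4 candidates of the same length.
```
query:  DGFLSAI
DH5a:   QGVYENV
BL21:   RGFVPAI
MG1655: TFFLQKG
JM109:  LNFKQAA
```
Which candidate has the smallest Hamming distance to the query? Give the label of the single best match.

Hamming distances to query — DH5a: 6; BL21: 3; MG1655: 5; JM109: 5.
Smallest is BL21 with 3 mismatches.

BL21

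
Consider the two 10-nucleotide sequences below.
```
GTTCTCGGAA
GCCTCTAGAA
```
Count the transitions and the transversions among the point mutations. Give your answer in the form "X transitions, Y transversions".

Transitions (purine↔purine or pyrimidine↔pyrimidine): 2 T→C, 3 T→C, 4 C→T, 5 T→C, 6 C→T, 7 G→A.
Transversions (purine↔pyrimidine): none.

6 transitions, 0 transversions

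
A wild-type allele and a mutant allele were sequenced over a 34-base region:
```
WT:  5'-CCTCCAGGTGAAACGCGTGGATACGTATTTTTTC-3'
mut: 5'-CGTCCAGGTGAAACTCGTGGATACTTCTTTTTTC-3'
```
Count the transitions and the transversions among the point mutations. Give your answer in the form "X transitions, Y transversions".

Transitions (purine↔purine or pyrimidine↔pyrimidine): none.
Transversions (purine↔pyrimidine): 2 C→G, 15 G→T, 25 G→T, 27 A→C.

0 transitions, 4 transversions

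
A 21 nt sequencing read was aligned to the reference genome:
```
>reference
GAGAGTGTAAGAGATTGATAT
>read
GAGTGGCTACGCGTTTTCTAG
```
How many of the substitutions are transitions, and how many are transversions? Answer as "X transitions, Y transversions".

0 transitions, 9 transversions

Transitions (purine↔purine or pyrimidine↔pyrimidine): none.
Transversions (purine↔pyrimidine): 4 A→T, 6 T→G, 7 G→C, 10 A→C, 12 A→C, 14 A→T, 17 G→T, 18 A→C, 21 T→G.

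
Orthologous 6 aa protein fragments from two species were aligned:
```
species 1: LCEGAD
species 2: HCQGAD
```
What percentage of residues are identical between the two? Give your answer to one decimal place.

2 positions differ (1, 3), so 4 of 6 match: 4/6 = 66.67%.

66.7%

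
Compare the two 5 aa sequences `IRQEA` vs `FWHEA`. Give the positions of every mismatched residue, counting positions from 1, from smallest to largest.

Scanning 1-based: 1: I/F; 2: R/W; 3: Q/H.

1, 2, 3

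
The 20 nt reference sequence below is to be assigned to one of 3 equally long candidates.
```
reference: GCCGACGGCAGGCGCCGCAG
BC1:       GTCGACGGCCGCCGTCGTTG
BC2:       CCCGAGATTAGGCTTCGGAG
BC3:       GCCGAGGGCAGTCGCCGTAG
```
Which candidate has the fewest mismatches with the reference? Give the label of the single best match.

Hamming distances to reference — BC1: 6; BC2: 8; BC3: 3.
Smallest is BC3 with 3 mismatches.

BC3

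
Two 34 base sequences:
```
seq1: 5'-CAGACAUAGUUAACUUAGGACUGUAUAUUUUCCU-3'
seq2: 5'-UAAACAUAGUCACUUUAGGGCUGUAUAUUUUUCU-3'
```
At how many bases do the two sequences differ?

7

Mismatches (1-based): base 1: C→U; base 3: G→A; base 11: U→C; base 13: A→C; base 14: C→U; base 20: A→G; base 32: C→U.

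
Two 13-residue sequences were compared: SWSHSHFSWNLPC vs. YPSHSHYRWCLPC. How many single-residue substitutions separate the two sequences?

The sequences differ at residues 1, 2, 7, 8, 10 (1-based) — 5 in total.

5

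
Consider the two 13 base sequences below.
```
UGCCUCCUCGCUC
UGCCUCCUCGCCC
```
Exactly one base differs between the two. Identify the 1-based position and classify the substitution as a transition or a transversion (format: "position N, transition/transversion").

position 12, transition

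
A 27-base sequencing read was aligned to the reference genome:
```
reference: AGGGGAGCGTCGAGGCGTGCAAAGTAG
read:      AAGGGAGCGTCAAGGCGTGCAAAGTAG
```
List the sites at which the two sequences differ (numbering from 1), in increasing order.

Differences at site 2 (G→A), site 12 (G→A).

2, 12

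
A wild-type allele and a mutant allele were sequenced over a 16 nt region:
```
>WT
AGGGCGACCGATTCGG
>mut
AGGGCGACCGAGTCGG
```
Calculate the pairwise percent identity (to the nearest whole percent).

94%

Mismatch at position 12 (1-based): 1 of 16.
Identical positions: 15/16 = 93.75% → 94%.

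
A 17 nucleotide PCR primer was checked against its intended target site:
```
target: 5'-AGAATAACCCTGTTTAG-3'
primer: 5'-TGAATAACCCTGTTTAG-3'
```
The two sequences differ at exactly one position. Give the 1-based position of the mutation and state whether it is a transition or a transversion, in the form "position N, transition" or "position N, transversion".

position 1, transversion

The sequences differ only at position 1: A→T (purine→pyrimidine), a transversion.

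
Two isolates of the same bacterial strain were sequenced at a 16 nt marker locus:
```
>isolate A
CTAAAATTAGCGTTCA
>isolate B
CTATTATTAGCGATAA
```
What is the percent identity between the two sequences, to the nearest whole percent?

4 positions differ (4, 5, 13, 15), so 12 of 16 match: 12/16 = 75%.

75%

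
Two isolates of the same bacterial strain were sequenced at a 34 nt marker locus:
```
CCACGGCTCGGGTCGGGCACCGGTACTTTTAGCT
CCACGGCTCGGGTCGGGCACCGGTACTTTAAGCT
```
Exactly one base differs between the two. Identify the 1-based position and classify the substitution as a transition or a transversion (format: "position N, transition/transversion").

position 30, transversion

Position 30 changes T→A. T is a pyrimidine and A is a purine, so this is a transversion.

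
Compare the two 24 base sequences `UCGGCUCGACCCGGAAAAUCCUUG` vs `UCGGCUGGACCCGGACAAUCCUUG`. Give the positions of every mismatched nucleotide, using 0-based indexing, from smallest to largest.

Scanning 0-based: 6: C/G; 15: A/C.

6, 15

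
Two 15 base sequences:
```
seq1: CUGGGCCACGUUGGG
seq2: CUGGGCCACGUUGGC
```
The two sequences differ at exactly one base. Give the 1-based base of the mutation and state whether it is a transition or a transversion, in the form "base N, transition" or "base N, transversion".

base 15, transversion

The sequences differ only at base 15: G→C (purine→pyrimidine), a transversion.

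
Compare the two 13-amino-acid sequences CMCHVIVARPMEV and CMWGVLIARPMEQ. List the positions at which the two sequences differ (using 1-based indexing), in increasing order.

3, 4, 6, 7, 13

Differences at position 3 (C→W), position 4 (H→G), position 6 (I→L), position 7 (V→I), position 13 (V→Q).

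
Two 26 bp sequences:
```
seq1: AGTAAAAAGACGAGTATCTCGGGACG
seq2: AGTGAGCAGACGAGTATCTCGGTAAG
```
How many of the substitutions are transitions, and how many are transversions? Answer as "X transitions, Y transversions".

2 transitions, 3 transversions

Mismatches (1-based):
position 4: A→G (purine→purine, transition)
position 6: A→G (purine→purine, transition)
position 7: A→C (purine→pyrimidine, transversion)
position 23: G→T (purine→pyrimidine, transversion)
position 25: C→A (pyrimidine→purine, transversion)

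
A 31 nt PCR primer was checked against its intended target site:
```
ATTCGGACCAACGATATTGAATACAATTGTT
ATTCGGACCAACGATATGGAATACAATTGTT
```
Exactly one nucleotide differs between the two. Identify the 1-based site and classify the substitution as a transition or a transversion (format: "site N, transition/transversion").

site 18, transversion

Site 18 changes T→G. T is a pyrimidine and G is a purine, so this is a transversion.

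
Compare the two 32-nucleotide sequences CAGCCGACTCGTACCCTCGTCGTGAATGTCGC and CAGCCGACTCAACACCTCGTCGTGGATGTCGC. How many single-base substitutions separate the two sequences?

Mismatches (1-based): base 11: G→A; base 12: T→A; base 13: A→C; base 14: C→A; base 25: A→G.

5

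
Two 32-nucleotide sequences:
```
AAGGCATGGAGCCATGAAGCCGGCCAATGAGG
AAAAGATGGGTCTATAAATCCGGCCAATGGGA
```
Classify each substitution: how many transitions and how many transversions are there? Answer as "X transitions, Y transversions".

7 transitions, 3 transversions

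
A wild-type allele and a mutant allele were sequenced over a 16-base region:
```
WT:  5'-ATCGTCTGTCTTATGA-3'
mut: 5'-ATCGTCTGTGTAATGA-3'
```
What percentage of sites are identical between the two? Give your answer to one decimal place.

Mismatches at positions 10, 12 (1-based): 2 of 16.
Identical positions: 14/16 = 87.5% → 87.5%.

87.5%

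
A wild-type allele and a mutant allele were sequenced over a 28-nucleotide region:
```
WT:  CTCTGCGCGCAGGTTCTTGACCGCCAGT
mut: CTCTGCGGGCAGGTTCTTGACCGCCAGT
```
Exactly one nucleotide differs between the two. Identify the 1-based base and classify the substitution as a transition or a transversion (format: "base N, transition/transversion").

base 8, transversion

Base 8 changes C→G. C is a pyrimidine and G is a purine, so this is a transversion.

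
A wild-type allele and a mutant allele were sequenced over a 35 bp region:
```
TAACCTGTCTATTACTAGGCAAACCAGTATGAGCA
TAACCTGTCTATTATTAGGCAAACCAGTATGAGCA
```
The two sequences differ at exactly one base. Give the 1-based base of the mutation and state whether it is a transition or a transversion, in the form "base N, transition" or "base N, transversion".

Base 15 changes C→T. C is a pyrimidine and T is a pyrimidine, so this is a transition.

base 15, transition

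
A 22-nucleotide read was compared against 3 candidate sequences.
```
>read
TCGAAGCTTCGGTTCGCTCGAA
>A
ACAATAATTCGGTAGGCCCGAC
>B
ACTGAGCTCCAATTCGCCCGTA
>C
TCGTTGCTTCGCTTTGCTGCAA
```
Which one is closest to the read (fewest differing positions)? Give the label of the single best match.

C

A differs at 9 positions; B differs at 8 positions; C differs at 6 positions. The closest is C.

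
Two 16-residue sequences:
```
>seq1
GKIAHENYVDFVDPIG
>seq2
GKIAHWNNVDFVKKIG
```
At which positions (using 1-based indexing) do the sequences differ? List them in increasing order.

Differences at position 6 (E→W), position 8 (Y→N), position 13 (D→K), position 14 (P→K).

6, 8, 13, 14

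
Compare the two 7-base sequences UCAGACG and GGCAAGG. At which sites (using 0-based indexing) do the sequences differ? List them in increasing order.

0, 1, 2, 3, 5

Differences at site 0 (U→G), site 1 (C→G), site 2 (A→C), site 3 (G→A), site 5 (C→G).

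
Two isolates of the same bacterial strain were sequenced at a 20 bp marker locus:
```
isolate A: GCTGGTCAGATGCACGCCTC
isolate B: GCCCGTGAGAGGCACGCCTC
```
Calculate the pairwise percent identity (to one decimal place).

Mismatches at positions 3, 4, 7, 11 (1-based): 4 of 20.
Identical positions: 16/20 = 80% → 80.0%.

80.0%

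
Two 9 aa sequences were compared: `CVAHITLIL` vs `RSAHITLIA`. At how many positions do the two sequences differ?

3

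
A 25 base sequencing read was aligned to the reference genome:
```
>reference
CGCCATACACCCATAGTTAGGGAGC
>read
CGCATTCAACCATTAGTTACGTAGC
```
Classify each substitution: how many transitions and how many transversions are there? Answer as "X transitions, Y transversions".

0 transitions, 8 transversions

Mismatches (1-based):
site 4: C→A (pyrimidine→purine, transversion)
site 5: A→T (purine→pyrimidine, transversion)
site 7: A→C (purine→pyrimidine, transversion)
site 8: C→A (pyrimidine→purine, transversion)
site 12: C→A (pyrimidine→purine, transversion)
site 13: A→T (purine→pyrimidine, transversion)
site 20: G→C (purine→pyrimidine, transversion)
site 22: G→T (purine→pyrimidine, transversion)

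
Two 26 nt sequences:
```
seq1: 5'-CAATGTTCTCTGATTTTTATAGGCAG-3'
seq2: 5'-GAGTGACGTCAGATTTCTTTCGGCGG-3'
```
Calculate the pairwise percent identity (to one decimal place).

61.5%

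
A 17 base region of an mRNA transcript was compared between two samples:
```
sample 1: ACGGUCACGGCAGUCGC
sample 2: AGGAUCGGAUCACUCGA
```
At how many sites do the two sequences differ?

Comparing position by position, 8 sites differ: 2 (C/G), 4 (G/A), 7 (A/G), 8 (C/G), 9 (G/A), 10 (G/U), 13 (G/C), 17 (C/A).

8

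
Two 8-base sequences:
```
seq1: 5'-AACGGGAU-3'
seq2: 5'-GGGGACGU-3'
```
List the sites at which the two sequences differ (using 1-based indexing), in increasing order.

Scanning 1-based: 1: A/G; 2: A/G; 3: C/G; 5: G/A; 6: G/C; 7: A/G.

1, 2, 3, 5, 6, 7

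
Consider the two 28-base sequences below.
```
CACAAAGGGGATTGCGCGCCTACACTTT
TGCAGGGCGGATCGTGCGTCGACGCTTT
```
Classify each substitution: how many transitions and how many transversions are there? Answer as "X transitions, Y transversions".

8 transitions, 2 transversions

Mismatches (1-based):
site 1: C→T (pyrimidine→pyrimidine, transition)
site 2: A→G (purine→purine, transition)
site 5: A→G (purine→purine, transition)
site 6: A→G (purine→purine, transition)
site 8: G→C (purine→pyrimidine, transversion)
site 13: T→C (pyrimidine→pyrimidine, transition)
site 15: C→T (pyrimidine→pyrimidine, transition)
site 19: C→T (pyrimidine→pyrimidine, transition)
site 21: T→G (pyrimidine→purine, transversion)
site 24: A→G (purine→purine, transition)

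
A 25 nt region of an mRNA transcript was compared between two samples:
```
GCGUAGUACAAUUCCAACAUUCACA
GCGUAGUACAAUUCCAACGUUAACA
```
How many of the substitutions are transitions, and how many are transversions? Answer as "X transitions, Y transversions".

Transitions (purine↔purine or pyrimidine↔pyrimidine): 19 A→G.
Transversions (purine↔pyrimidine): 22 C→A.

1 transition, 1 transversion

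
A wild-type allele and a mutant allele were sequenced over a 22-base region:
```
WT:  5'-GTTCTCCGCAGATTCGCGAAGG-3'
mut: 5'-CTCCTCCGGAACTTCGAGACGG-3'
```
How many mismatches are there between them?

7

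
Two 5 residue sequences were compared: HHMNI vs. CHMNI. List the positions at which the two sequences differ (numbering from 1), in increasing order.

Scanning 1-based: 1: H/C.

1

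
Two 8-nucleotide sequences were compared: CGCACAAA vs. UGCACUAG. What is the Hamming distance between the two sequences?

Mismatches (1-based): site 1: C→U; site 6: A→U; site 8: A→G.

3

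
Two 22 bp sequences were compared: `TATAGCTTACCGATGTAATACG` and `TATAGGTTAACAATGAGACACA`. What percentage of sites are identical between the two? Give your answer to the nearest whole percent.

Mismatches at positions 6, 10, 12, 16, 17, 19, 22 (1-based): 7 of 22.
Identical positions: 15/22 = 68.18% → 68%.

68%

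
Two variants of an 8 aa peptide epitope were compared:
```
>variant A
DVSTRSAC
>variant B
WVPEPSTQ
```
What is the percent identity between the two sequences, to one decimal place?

25.0%

6 positions differ (1, 3, 4, 5, 7, 8), so 2 of 8 match: 2/8 = 25%.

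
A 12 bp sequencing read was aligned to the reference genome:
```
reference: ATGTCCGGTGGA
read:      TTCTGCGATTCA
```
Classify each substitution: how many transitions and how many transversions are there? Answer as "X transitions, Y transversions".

1 transition, 5 transversions

Transitions (purine↔purine or pyrimidine↔pyrimidine): 8 G→A.
Transversions (purine↔pyrimidine): 1 A→T, 3 G→C, 5 C→G, 10 G→T, 11 G→C.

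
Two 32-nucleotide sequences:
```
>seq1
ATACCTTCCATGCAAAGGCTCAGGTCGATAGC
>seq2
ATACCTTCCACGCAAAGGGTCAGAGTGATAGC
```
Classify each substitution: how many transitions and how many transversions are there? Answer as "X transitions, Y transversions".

Mismatches (1-based):
base 11: T→C (pyrimidine→pyrimidine, transition)
base 19: C→G (pyrimidine→purine, transversion)
base 24: G→A (purine→purine, transition)
base 25: T→G (pyrimidine→purine, transversion)
base 26: C→T (pyrimidine→pyrimidine, transition)

3 transitions, 2 transversions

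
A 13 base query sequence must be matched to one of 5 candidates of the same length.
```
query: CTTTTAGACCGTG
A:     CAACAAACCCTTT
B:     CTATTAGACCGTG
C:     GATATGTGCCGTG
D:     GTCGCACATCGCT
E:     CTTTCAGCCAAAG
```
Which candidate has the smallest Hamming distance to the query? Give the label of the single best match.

A differs at 8 sites; B differs at 1 site; C differs at 6 sites; D differs at 8 sites; E differs at 5 sites. The closest is B.

B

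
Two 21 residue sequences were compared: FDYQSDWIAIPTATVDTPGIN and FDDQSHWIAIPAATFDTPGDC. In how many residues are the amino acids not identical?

Mismatches (1-based): residue 3: Y→D; residue 6: D→H; residue 12: T→A; residue 15: V→F; residue 20: I→D; residue 21: N→C.

6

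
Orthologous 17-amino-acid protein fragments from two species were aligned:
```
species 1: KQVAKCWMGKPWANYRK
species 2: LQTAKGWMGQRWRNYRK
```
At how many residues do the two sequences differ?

6

The sequences differ at residues 1, 3, 6, 10, 11, 13 (1-based) — 6 in total.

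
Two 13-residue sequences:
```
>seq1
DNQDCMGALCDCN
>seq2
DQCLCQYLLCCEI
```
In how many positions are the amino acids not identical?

9

The sequences differ at positions 2, 3, 4, 6, 7, 8, 11, 12, 13 (1-based) — 9 in total.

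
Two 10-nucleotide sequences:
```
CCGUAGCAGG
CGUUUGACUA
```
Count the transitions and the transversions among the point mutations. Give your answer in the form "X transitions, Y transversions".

Transitions (purine↔purine or pyrimidine↔pyrimidine): 10 G→A.
Transversions (purine↔pyrimidine): 2 C→G, 3 G→U, 5 A→U, 7 C→A, 8 A→C, 9 G→U.

1 transition, 6 transversions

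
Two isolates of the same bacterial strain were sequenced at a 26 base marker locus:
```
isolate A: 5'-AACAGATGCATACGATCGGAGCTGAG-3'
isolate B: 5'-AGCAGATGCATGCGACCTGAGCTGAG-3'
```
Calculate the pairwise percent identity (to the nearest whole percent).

Mismatches at positions 2, 12, 16, 18 (1-based): 4 of 26.
Identical positions: 22/26 = 84.62% → 85%.

85%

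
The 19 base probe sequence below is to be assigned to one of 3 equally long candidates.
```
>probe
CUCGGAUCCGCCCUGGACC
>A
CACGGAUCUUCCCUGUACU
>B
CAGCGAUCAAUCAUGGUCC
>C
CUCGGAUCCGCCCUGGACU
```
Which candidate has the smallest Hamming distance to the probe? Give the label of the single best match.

Hamming distances to probe — A: 5; B: 8; C: 1.
Smallest is C with 1 mismatch.

C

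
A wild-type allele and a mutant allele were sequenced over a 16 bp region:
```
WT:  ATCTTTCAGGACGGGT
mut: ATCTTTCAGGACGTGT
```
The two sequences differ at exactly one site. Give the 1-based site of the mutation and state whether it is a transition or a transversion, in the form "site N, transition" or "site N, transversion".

The sequences differ only at site 14: G→T (purine→pyrimidine), a transversion.

site 14, transversion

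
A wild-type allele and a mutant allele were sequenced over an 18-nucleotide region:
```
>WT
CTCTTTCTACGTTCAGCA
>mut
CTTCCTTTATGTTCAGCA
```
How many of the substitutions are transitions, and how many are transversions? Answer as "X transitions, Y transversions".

5 transitions, 0 transversions

Transitions (purine↔purine or pyrimidine↔pyrimidine): 3 C→T, 4 T→C, 5 T→C, 7 C→T, 10 C→T.
Transversions (purine↔pyrimidine): none.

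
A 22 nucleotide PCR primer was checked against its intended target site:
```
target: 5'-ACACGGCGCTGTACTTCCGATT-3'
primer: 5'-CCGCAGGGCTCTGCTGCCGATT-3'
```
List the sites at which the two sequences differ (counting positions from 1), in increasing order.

1, 3, 5, 7, 11, 13, 16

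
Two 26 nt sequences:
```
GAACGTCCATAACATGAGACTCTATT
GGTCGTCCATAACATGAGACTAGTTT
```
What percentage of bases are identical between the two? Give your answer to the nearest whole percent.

81%

Mismatches at positions 2, 3, 22, 23, 24 (1-based): 5 of 26.
Identical positions: 21/26 = 80.77% → 81%.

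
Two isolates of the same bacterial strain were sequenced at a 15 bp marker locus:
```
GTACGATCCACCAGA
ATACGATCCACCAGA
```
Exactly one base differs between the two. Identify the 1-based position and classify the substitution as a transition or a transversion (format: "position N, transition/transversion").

Position 1 changes G→A. G is a purine and A is a purine, so this is a transition.

position 1, transition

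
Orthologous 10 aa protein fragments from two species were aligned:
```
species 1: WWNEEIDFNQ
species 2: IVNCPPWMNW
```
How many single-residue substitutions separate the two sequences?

8

Comparing position by position, 8 positions differ: 1 (W/I), 2 (W/V), 4 (E/C), 5 (E/P), 6 (I/P), 7 (D/W), 8 (F/M), 10 (Q/W).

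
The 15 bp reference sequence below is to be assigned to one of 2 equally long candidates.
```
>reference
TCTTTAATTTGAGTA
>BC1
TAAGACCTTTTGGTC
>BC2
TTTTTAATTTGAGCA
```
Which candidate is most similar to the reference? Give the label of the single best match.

BC2

BC1 differs at 9 bases; BC2 differs at 2 bases. The closest is BC2.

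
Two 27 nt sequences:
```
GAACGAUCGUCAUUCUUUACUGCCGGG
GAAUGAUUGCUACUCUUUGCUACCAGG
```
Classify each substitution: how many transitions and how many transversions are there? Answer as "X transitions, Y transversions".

8 transitions, 0 transversions

Mismatches (1-based):
position 4: C→U (pyrimidine→pyrimidine, transition)
position 8: C→U (pyrimidine→pyrimidine, transition)
position 10: U→C (pyrimidine→pyrimidine, transition)
position 11: C→U (pyrimidine→pyrimidine, transition)
position 13: U→C (pyrimidine→pyrimidine, transition)
position 19: A→G (purine→purine, transition)
position 22: G→A (purine→purine, transition)
position 25: G→A (purine→purine, transition)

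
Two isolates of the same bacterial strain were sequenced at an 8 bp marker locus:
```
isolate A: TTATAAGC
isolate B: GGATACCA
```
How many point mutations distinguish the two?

Mismatches (1-based): base 1: T→G; base 2: T→G; base 6: A→C; base 7: G→C; base 8: C→A.

5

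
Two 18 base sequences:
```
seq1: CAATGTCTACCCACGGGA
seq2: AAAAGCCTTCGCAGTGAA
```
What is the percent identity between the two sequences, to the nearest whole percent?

Mismatches at positions 1, 4, 6, 9, 11, 14, 15, 17 (1-based): 8 of 18.
Identical positions: 10/18 = 55.56% → 56%.

56%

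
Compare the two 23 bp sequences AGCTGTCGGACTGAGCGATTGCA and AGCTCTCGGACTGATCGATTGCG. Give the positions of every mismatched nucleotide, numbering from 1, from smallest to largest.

Differences at position 5 (G→C), position 15 (G→T), position 23 (A→G).

5, 15, 23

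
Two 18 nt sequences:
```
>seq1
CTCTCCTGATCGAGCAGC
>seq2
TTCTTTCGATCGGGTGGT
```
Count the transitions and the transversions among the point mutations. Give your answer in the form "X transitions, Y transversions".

8 transitions, 0 transversions

Transitions (purine↔purine or pyrimidine↔pyrimidine): 1 C→T, 5 C→T, 6 C→T, 7 T→C, 13 A→G, 15 C→T, 16 A→G, 18 C→T.
Transversions (purine↔pyrimidine): none.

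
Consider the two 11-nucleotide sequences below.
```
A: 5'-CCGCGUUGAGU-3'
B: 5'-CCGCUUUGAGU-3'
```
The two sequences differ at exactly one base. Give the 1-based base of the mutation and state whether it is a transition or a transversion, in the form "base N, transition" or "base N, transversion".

base 5, transversion

Base 5 changes G→U. G is a purine and U is a pyrimidine, so this is a transversion.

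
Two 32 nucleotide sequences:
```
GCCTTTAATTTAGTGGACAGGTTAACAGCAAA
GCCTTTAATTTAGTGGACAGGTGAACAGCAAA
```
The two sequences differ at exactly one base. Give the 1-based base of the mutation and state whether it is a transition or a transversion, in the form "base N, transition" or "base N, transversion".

base 23, transversion

The sequences differ only at base 23: T→G (pyrimidine→purine), a transversion.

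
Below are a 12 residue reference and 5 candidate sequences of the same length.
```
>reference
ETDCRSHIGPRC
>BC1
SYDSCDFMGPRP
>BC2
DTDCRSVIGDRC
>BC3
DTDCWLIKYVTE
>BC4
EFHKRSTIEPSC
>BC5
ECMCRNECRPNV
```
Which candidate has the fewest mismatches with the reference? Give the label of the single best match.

BC2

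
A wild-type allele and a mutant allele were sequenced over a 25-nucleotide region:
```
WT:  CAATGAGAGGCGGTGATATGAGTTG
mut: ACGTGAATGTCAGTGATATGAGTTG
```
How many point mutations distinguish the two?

7

Mismatches (1-based): position 1: C→A; position 2: A→C; position 3: A→G; position 7: G→A; position 8: A→T; position 10: G→T; position 12: G→A.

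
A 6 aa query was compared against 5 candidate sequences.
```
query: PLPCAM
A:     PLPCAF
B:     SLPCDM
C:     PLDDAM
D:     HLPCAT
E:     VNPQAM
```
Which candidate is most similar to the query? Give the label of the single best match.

A differs at 1 position; B differs at 2 positions; C differs at 2 positions; D differs at 2 positions; E differs at 3 positions. The closest is A.

A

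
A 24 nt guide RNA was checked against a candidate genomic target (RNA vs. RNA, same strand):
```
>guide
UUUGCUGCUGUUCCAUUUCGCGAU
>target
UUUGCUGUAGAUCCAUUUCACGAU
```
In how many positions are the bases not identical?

Mismatches (1-based): position 8: C→U; position 9: U→A; position 11: U→A; position 20: G→A.

4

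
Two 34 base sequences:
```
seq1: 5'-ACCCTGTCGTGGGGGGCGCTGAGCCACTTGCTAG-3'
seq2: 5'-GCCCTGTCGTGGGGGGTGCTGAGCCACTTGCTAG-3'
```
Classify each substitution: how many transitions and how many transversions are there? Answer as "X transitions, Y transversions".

Mismatches (1-based):
base 1: A→G (purine→purine, transition)
base 17: C→T (pyrimidine→pyrimidine, transition)

2 transitions, 0 transversions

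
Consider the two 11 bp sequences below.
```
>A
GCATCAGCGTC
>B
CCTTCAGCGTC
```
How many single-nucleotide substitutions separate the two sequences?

2

The sequences differ at bases 1, 3 (1-based) — 2 in total.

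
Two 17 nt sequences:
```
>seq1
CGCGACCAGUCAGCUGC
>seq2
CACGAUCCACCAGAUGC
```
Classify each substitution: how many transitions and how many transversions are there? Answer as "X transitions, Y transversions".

4 transitions, 2 transversions

Transitions (purine↔purine or pyrimidine↔pyrimidine): 2 G→A, 6 C→U, 9 G→A, 10 U→C.
Transversions (purine↔pyrimidine): 8 A→C, 14 C→A.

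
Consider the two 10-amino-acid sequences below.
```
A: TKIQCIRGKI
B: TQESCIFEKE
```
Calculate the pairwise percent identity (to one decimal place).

Mismatches at positions 2, 3, 4, 7, 8, 10 (1-based): 6 of 10.
Identical positions: 4/10 = 40% → 40.0%.

40.0%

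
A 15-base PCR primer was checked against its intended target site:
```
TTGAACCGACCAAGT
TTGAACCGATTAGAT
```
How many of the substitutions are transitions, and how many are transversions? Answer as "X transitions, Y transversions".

Transitions (purine↔purine or pyrimidine↔pyrimidine): 10 C→T, 11 C→T, 13 A→G, 14 G→A.
Transversions (purine↔pyrimidine): none.

4 transitions, 0 transversions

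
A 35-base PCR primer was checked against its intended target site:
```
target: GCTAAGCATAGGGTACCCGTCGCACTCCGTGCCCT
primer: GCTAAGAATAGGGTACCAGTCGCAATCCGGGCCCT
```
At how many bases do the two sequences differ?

4

Comparing position by position, 4 bases differ: 7 (C/A), 18 (C/A), 25 (C/A), 30 (T/G).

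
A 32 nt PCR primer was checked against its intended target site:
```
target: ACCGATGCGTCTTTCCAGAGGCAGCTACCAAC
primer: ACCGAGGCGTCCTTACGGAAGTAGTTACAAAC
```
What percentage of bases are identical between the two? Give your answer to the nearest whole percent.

Mismatches at positions 6, 12, 15, 17, 20, 22, 25, 29 (1-based): 8 of 32.
Identical positions: 24/32 = 75% → 75%.

75%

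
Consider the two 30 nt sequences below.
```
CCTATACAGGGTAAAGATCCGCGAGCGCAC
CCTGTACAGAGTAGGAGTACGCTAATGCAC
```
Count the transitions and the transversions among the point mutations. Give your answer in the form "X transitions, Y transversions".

Transitions (purine↔purine or pyrimidine↔pyrimidine): 4 A→G, 10 G→A, 14 A→G, 15 A→G, 16 G→A, 17 A→G, 25 G→A, 26 C→T.
Transversions (purine↔pyrimidine): 19 C→A, 23 G→T.

8 transitions, 2 transversions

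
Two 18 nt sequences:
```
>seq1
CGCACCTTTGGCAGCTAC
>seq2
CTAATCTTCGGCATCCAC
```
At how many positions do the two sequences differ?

Mismatches (1-based): position 2: G→T; position 3: C→A; position 5: C→T; position 9: T→C; position 14: G→T; position 16: T→C.

6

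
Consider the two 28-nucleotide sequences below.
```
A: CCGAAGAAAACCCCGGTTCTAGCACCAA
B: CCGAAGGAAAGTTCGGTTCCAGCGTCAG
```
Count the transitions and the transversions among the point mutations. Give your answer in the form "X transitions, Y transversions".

7 transitions, 1 transversion

Transitions (purine↔purine or pyrimidine↔pyrimidine): 7 A→G, 12 C→T, 13 C→T, 20 T→C, 24 A→G, 25 C→T, 28 A→G.
Transversions (purine↔pyrimidine): 11 C→G.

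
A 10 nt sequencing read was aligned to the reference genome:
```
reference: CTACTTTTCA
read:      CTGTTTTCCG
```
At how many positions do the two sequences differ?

4

Comparing position by position, 4 positions differ: 3 (A/G), 4 (C/T), 8 (T/C), 10 (A/G).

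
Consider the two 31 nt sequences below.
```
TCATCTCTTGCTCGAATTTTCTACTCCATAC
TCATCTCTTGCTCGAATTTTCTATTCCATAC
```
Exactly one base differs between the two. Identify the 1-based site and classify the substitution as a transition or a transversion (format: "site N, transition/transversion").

site 24, transition

The sequences differ only at site 24: C→T (pyrimidine→pyrimidine), a transition.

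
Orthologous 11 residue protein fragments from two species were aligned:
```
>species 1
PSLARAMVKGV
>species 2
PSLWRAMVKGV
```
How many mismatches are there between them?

Mismatches (1-based): residue 4: A→W.

1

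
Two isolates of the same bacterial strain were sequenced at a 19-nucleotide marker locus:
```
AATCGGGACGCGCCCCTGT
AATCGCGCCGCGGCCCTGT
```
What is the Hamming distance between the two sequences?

3

The sequences differ at positions 6, 8, 13 (1-based) — 3 in total.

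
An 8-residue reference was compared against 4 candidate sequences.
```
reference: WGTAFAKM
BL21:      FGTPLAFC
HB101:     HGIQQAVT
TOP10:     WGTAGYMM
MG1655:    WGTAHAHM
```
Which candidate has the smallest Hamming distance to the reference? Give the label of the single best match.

Hamming distances to reference — BL21: 5; HB101: 6; TOP10: 3; MG1655: 2.
Smallest is MG1655 with 2 mismatches.

MG1655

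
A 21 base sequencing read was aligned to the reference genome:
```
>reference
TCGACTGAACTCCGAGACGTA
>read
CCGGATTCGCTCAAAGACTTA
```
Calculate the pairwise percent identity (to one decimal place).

57.1%

9 positions differ (1, 4, 5, 7, 8, 9, 13, 14, 19), so 12 of 21 match: 12/21 = 57.14%.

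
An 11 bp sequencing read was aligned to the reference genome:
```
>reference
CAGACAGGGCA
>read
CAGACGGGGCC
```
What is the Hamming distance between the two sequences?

2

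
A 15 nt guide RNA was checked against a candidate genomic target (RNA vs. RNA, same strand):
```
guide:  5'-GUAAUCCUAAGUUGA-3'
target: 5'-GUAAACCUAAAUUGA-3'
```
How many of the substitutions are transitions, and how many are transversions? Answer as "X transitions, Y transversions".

1 transition, 1 transversion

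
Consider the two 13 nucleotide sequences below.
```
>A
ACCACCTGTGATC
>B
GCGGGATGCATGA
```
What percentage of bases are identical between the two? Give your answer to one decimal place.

10 positions differ (1, 3, 4, 5, 6, 9, 10, 11, 12, 13), so 3 of 13 match: 3/13 = 23.08%.

23.1%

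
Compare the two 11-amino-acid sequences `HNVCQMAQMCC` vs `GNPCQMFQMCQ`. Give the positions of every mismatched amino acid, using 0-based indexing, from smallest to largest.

0, 2, 6, 10

Scanning 0-based: 0: H/G; 2: V/P; 6: A/F; 10: C/Q.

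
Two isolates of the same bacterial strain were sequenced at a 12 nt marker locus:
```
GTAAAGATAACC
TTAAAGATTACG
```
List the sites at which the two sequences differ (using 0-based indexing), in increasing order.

Differences at site 0 (G→T), site 8 (A→T), site 11 (C→G).

0, 8, 11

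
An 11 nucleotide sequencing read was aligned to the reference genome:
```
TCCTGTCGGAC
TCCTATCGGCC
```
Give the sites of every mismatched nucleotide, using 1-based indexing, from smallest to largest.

5, 10

Scanning 1-based: 5: G/A; 10: A/C.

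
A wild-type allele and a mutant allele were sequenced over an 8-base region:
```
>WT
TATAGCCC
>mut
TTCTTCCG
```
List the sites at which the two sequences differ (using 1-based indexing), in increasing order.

Scanning 1-based: 2: A/T; 3: T/C; 4: A/T; 5: G/T; 8: C/G.

2, 3, 4, 5, 8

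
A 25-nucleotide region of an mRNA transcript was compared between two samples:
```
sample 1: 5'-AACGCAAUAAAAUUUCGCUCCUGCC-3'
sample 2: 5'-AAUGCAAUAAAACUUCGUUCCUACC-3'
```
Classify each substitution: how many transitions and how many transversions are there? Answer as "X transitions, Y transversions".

4 transitions, 0 transversions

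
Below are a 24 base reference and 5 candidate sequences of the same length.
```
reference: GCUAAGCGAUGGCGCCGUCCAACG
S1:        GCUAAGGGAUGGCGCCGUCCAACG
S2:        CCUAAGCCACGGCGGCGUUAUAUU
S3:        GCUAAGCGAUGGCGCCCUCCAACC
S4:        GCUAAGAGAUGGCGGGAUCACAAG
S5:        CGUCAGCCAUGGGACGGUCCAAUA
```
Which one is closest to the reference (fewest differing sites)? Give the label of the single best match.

S1 differs at 1 site; S2 differs at 9 sites; S3 differs at 2 sites; S4 differs at 7 sites; S5 differs at 9 sites. The closest is S1.

S1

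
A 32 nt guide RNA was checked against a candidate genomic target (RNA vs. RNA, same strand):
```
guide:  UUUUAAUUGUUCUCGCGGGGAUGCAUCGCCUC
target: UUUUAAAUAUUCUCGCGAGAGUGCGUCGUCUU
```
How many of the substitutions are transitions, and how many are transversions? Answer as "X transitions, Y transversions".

7 transitions, 1 transversion

Mismatches (1-based):
base 7: U→A (pyrimidine→purine, transversion)
base 9: G→A (purine→purine, transition)
base 18: G→A (purine→purine, transition)
base 20: G→A (purine→purine, transition)
base 21: A→G (purine→purine, transition)
base 25: A→G (purine→purine, transition)
base 29: C→U (pyrimidine→pyrimidine, transition)
base 32: C→U (pyrimidine→pyrimidine, transition)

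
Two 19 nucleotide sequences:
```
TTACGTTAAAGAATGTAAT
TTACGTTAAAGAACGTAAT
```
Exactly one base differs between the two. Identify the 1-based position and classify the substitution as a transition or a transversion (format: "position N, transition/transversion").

position 14, transition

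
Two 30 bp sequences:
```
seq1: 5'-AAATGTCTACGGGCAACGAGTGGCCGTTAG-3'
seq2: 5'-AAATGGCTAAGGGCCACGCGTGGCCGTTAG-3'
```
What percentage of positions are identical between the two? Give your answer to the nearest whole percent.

87%

Mismatches at positions 6, 10, 15, 19 (1-based): 4 of 30.
Identical positions: 26/30 = 86.67% → 87%.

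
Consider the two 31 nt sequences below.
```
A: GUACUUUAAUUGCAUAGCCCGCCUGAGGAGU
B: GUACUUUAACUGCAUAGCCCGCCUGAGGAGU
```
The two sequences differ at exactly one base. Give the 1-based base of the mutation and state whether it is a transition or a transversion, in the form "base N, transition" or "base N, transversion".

Base 10 changes U→C. U is a pyrimidine and C is a pyrimidine, so this is a transition.

base 10, transition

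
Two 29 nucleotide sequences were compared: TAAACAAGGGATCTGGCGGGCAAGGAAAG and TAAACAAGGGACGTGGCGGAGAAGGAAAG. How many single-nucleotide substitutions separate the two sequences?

The sequences differ at sites 12, 13, 20, 21 (1-based) — 4 in total.

4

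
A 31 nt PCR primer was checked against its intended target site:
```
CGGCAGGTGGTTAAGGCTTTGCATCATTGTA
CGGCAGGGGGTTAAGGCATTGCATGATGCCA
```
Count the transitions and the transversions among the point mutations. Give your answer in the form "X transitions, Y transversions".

1 transition, 5 transversions

Mismatches (1-based):
site 8: T→G (pyrimidine→purine, transversion)
site 18: T→A (pyrimidine→purine, transversion)
site 25: C→G (pyrimidine→purine, transversion)
site 28: T→G (pyrimidine→purine, transversion)
site 29: G→C (purine→pyrimidine, transversion)
site 30: T→C (pyrimidine→pyrimidine, transition)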